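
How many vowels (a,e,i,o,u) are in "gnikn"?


Input: gnikn
Checking each character:
  'g' at position 0: consonant
  'n' at position 1: consonant
  'i' at position 2: vowel (running total: 1)
  'k' at position 3: consonant
  'n' at position 4: consonant
Total vowels: 1

1


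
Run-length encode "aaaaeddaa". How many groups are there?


Input: aaaaeddaa
Scanning for consecutive runs:
  Group 1: 'a' x 4 (positions 0-3)
  Group 2: 'e' x 1 (positions 4-4)
  Group 3: 'd' x 2 (positions 5-6)
  Group 4: 'a' x 2 (positions 7-8)
Total groups: 4

4


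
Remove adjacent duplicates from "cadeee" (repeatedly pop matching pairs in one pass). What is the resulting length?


Input: cadeee
Stack-based adjacent duplicate removal:
  Read 'c': push. Stack: c
  Read 'a': push. Stack: ca
  Read 'd': push. Stack: cad
  Read 'e': push. Stack: cade
  Read 'e': matches stack top 'e' => pop. Stack: cad
  Read 'e': push. Stack: cade
Final stack: "cade" (length 4)

4


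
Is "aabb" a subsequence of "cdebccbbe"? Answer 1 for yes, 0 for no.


Check if "aabb" is a subsequence of "cdebccbbe"
Greedy scan:
  Position 0 ('c'): no match needed
  Position 1 ('d'): no match needed
  Position 2 ('e'): no match needed
  Position 3 ('b'): no match needed
  Position 4 ('c'): no match needed
  Position 5 ('c'): no match needed
  Position 6 ('b'): no match needed
  Position 7 ('b'): no match needed
  Position 8 ('e'): no match needed
Only matched 0/4 characters => not a subsequence

0


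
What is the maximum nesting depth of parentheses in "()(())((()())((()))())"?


Input: "()(())((()())((()))())"
Tracking depth:
  Position 0 '(': depth becomes 1
  Position 1 ')': depth becomes 0
  Position 2 '(': depth becomes 1
  Position 3 '(': depth becomes 2
  Position 4 ')': depth becomes 1
  Position 5 ')': depth becomes 0
  Position 6 '(': depth becomes 1
  Position 7 '(': depth becomes 2
  Position 8 '(': depth becomes 3
  Position 9 ')': depth becomes 2
  Position 10 '(': depth becomes 3
  Position 11 ')': depth becomes 2
  Position 12 ')': depth becomes 1
  Position 13 '(': depth becomes 2
  Position 14 '(': depth becomes 3
  Position 15 '(': depth becomes 4
  Position 16 ')': depth becomes 3
  Position 17 ')': depth becomes 2
  Position 18 ')': depth becomes 1
  Position 19 '(': depth becomes 2
  Position 20 ')': depth becomes 1
  Position 21 ')': depth becomes 0
Maximum depth reached: 4

4


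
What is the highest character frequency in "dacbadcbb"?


Input: dacbadcbb
Character counts:
  'a': 2
  'b': 3
  'c': 2
  'd': 2
Maximum frequency: 3

3


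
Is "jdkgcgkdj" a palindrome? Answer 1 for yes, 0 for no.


Input: jdkgcgkdj
Reversed: jdkgcgkdj
  Compare pos 0 ('j') with pos 8 ('j'): match
  Compare pos 1 ('d') with pos 7 ('d'): match
  Compare pos 2 ('k') with pos 6 ('k'): match
  Compare pos 3 ('g') with pos 5 ('g'): match
Result: palindrome

1


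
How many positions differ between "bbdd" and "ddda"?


Comparing "bbdd" and "ddda" position by position:
  Position 0: 'b' vs 'd' => DIFFER
  Position 1: 'b' vs 'd' => DIFFER
  Position 2: 'd' vs 'd' => same
  Position 3: 'd' vs 'a' => DIFFER
Positions that differ: 3

3


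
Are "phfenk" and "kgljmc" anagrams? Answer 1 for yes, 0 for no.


Strings: "phfenk", "kgljmc"
Sorted first:  efhknp
Sorted second: cgjklm
Differ at position 0: 'e' vs 'c' => not anagrams

0


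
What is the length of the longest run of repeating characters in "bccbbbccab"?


Input: "bccbbbccab"
Scanning for longest run:
  Position 1 ('c'): new char, reset run to 1
  Position 2 ('c'): continues run of 'c', length=2
  Position 3 ('b'): new char, reset run to 1
  Position 4 ('b'): continues run of 'b', length=2
  Position 5 ('b'): continues run of 'b', length=3
  Position 6 ('c'): new char, reset run to 1
  Position 7 ('c'): continues run of 'c', length=2
  Position 8 ('a'): new char, reset run to 1
  Position 9 ('b'): new char, reset run to 1
Longest run: 'b' with length 3

3


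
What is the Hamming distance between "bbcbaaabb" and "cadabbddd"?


Comparing "bbcbaaabb" and "cadabbddd" position by position:
  Position 0: 'b' vs 'c' => differ
  Position 1: 'b' vs 'a' => differ
  Position 2: 'c' vs 'd' => differ
  Position 3: 'b' vs 'a' => differ
  Position 4: 'a' vs 'b' => differ
  Position 5: 'a' vs 'b' => differ
  Position 6: 'a' vs 'd' => differ
  Position 7: 'b' vs 'd' => differ
  Position 8: 'b' vs 'd' => differ
Total differences (Hamming distance): 9

9


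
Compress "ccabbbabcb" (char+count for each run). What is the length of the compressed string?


Input: ccabbbabcb
Runs:
  'c' x 2 => "c2"
  'a' x 1 => "a1"
  'b' x 3 => "b3"
  'a' x 1 => "a1"
  'b' x 1 => "b1"
  'c' x 1 => "c1"
  'b' x 1 => "b1"
Compressed: "c2a1b3a1b1c1b1"
Compressed length: 14

14


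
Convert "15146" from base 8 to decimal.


Input: "15146" in base 8
Positional expansion:
  Digit '1' (value 1) x 8^4 = 4096
  Digit '5' (value 5) x 8^3 = 2560
  Digit '1' (value 1) x 8^2 = 64
  Digit '4' (value 4) x 8^1 = 32
  Digit '6' (value 6) x 8^0 = 6
Sum = 6758

6758


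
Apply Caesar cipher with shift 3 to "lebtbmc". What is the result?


Caesar cipher: shift "lebtbmc" by 3
  'l' (pos 11) + 3 = pos 14 = 'o'
  'e' (pos 4) + 3 = pos 7 = 'h'
  'b' (pos 1) + 3 = pos 4 = 'e'
  't' (pos 19) + 3 = pos 22 = 'w'
  'b' (pos 1) + 3 = pos 4 = 'e'
  'm' (pos 12) + 3 = pos 15 = 'p'
  'c' (pos 2) + 3 = pos 5 = 'f'
Result: ohewepf

ohewepf


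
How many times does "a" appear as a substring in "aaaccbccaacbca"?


Searching for "a" in "aaaccbccaacbca"
Scanning each position:
  Position 0: "a" => MATCH
  Position 1: "a" => MATCH
  Position 2: "a" => MATCH
  Position 3: "c" => no
  Position 4: "c" => no
  Position 5: "b" => no
  Position 6: "c" => no
  Position 7: "c" => no
  Position 8: "a" => MATCH
  Position 9: "a" => MATCH
  Position 10: "c" => no
  Position 11: "b" => no
  Position 12: "c" => no
  Position 13: "a" => MATCH
Total occurrences: 6

6


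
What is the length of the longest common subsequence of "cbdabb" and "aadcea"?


LCS of "cbdabb" and "aadcea"
DP table:
           a    a    d    c    e    a
      0    0    0    0    0    0    0
  c   0    0    0    0    1    1    1
  b   0    0    0    0    1    1    1
  d   0    0    0    1    1    1    1
  a   0    1    1    1    1    1    2
  b   0    1    1    1    1    1    2
  b   0    1    1    1    1    1    2
LCS length = dp[6][6] = 2

2


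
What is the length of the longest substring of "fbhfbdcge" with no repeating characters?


Input: "fbhfbdcge"
Sliding window (track last position of each char):
  Position 0 ('f'): window [0,0] length 1 -- new best
  Position 1 ('b'): window [0,1] length 2 -- new best
  Position 2 ('h'): window [0,2] length 3 -- new best
  Position 3 ('f'): repeat (last at 0), move window start to 1
  Position 3 ('f'): window [1,3] length 3
  Position 4 ('b'): repeat (last at 1), move window start to 2
  Position 4 ('b'): window [2,4] length 3
  Position 5 ('d'): window [2,5] length 4 -- new best
  Position 6 ('c'): window [2,6] length 5 -- new best
  Position 7 ('g'): window [2,7] length 6 -- new best
  Position 8 ('e'): window [2,8] length 7 -- new best
Longest substring with no repeats: "hfbdcge" with length 7

7


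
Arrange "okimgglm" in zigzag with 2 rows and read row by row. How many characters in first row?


Zigzag "okimgglm" into 2 rows:
Placing characters:
  'o' => row 0
  'k' => row 1
  'i' => row 0
  'm' => row 1
  'g' => row 0
  'g' => row 1
  'l' => row 0
  'm' => row 1
Rows:
  Row 0: "oigl"
  Row 1: "kmgm"
First row length: 4

4


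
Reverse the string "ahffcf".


Input: ahffcf
Reading characters right to left:
  Position 5: 'f'
  Position 4: 'c'
  Position 3: 'f'
  Position 2: 'f'
  Position 1: 'h'
  Position 0: 'a'
Reversed: fcffha

fcffha


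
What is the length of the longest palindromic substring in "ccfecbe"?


Input: "ccfecbe"
Checking substrings for palindromes:
  [0:2] "cc" (len 2) => palindrome
Longest palindromic substring: "cc" with length 2

2


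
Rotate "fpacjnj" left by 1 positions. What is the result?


Input: "fpacjnj", rotate left by 1
First 1 characters: "f"
Remaining characters: "pacjnj"
Concatenate remaining + first: "pacjnj" + "f" = "pacjnjf"

pacjnjf


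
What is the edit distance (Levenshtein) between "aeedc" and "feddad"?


Computing edit distance: "aeedc" -> "feddad"
DP table:
           f    e    d    d    a    d
      0    1    2    3    4    5    6
  a   1    1    2    3    4    4    5
  e   2    2    1    2    3    4    5
  e   3    3    2    2    3    4    5
  d   4    4    3    2    2    3    4
  c   5    5    4    3    3    3    4
Edit distance = dp[5][6] = 4

4


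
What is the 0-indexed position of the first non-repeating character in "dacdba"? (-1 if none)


Input: dacdba
Character frequencies:
  'a': 2
  'b': 1
  'c': 1
  'd': 2
Scanning left to right for freq == 1:
  Position 0 ('d'): freq=2, skip
  Position 1 ('a'): freq=2, skip
  Position 2 ('c'): unique! => answer = 2

2


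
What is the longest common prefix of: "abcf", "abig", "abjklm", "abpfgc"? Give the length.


Words: abcf, abig, abjklm, abpfgc
  Position 0: all 'a' => match
  Position 1: all 'b' => match
  Position 2: ('c', 'i', 'j', 'p') => mismatch, stop
LCP = "ab" (length 2)

2


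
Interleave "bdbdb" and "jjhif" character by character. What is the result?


Interleaving "bdbdb" and "jjhif":
  Position 0: 'b' from first, 'j' from second => "bj"
  Position 1: 'd' from first, 'j' from second => "dj"
  Position 2: 'b' from first, 'h' from second => "bh"
  Position 3: 'd' from first, 'i' from second => "di"
  Position 4: 'b' from first, 'f' from second => "bf"
Result: bjdjbhdibf

bjdjbhdibf


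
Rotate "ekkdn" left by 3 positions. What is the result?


Input: "ekkdn", rotate left by 3
First 3 characters: "ekk"
Remaining characters: "dn"
Concatenate remaining + first: "dn" + "ekk" = "dnekk"

dnekk


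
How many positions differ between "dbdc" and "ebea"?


Comparing "dbdc" and "ebea" position by position:
  Position 0: 'd' vs 'e' => DIFFER
  Position 1: 'b' vs 'b' => same
  Position 2: 'd' vs 'e' => DIFFER
  Position 3: 'c' vs 'a' => DIFFER
Positions that differ: 3

3


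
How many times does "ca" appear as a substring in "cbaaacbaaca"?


Searching for "ca" in "cbaaacbaaca"
Scanning each position:
  Position 0: "cb" => no
  Position 1: "ba" => no
  Position 2: "aa" => no
  Position 3: "aa" => no
  Position 4: "ac" => no
  Position 5: "cb" => no
  Position 6: "ba" => no
  Position 7: "aa" => no
  Position 8: "ac" => no
  Position 9: "ca" => MATCH
Total occurrences: 1

1


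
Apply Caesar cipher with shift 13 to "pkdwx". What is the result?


Caesar cipher: shift "pkdwx" by 13
  'p' (pos 15) + 13 = pos 2 = 'c'
  'k' (pos 10) + 13 = pos 23 = 'x'
  'd' (pos 3) + 13 = pos 16 = 'q'
  'w' (pos 22) + 13 = pos 9 = 'j'
  'x' (pos 23) + 13 = pos 10 = 'k'
Result: cxqjk

cxqjk


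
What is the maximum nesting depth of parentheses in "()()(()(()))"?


Input: "()()(()(()))"
Tracking depth:
  Position 0 '(': depth becomes 1
  Position 1 ')': depth becomes 0
  Position 2 '(': depth becomes 1
  Position 3 ')': depth becomes 0
  Position 4 '(': depth becomes 1
  Position 5 '(': depth becomes 2
  Position 6 ')': depth becomes 1
  Position 7 '(': depth becomes 2
  Position 8 '(': depth becomes 3
  Position 9 ')': depth becomes 2
  Position 10 ')': depth becomes 1
  Position 11 ')': depth becomes 0
Maximum depth reached: 3

3


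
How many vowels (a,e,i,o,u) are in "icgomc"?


Input: icgomc
Checking each character:
  'i' at position 0: vowel (running total: 1)
  'c' at position 1: consonant
  'g' at position 2: consonant
  'o' at position 3: vowel (running total: 2)
  'm' at position 4: consonant
  'c' at position 5: consonant
Total vowels: 2

2


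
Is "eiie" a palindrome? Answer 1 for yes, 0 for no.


Input: eiie
Reversed: eiie
  Compare pos 0 ('e') with pos 3 ('e'): match
  Compare pos 1 ('i') with pos 2 ('i'): match
Result: palindrome

1


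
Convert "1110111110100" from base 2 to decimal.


Input: "1110111110100" in base 2
Positional expansion:
  Digit '1' (value 1) x 2^12 = 4096
  Digit '1' (value 1) x 2^11 = 2048
  Digit '1' (value 1) x 2^10 = 1024
  Digit '0' (value 0) x 2^9 = 0
  Digit '1' (value 1) x 2^8 = 256
  Digit '1' (value 1) x 2^7 = 128
  Digit '1' (value 1) x 2^6 = 64
  Digit '1' (value 1) x 2^5 = 32
  Digit '1' (value 1) x 2^4 = 16
  Digit '0' (value 0) x 2^3 = 0
  Digit '1' (value 1) x 2^2 = 4
  Digit '0' (value 0) x 2^1 = 0
  Digit '0' (value 0) x 2^0 = 0
Sum = 7668

7668


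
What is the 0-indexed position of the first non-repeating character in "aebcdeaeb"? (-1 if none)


Input: aebcdeaeb
Character frequencies:
  'a': 2
  'b': 2
  'c': 1
  'd': 1
  'e': 3
Scanning left to right for freq == 1:
  Position 0 ('a'): freq=2, skip
  Position 1 ('e'): freq=3, skip
  Position 2 ('b'): freq=2, skip
  Position 3 ('c'): unique! => answer = 3

3


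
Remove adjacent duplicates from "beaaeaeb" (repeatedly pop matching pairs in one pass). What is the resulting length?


Input: beaaeaeb
Stack-based adjacent duplicate removal:
  Read 'b': push. Stack: b
  Read 'e': push. Stack: be
  Read 'a': push. Stack: bea
  Read 'a': matches stack top 'a' => pop. Stack: be
  Read 'e': matches stack top 'e' => pop. Stack: b
  Read 'a': push. Stack: ba
  Read 'e': push. Stack: bae
  Read 'b': push. Stack: baeb
Final stack: "baeb" (length 4)

4


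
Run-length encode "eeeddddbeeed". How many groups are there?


Input: eeeddddbeeed
Scanning for consecutive runs:
  Group 1: 'e' x 3 (positions 0-2)
  Group 2: 'd' x 4 (positions 3-6)
  Group 3: 'b' x 1 (positions 7-7)
  Group 4: 'e' x 3 (positions 8-10)
  Group 5: 'd' x 1 (positions 11-11)
Total groups: 5

5


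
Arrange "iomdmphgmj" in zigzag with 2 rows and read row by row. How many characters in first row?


Zigzag "iomdmphgmj" into 2 rows:
Placing characters:
  'i' => row 0
  'o' => row 1
  'm' => row 0
  'd' => row 1
  'm' => row 0
  'p' => row 1
  'h' => row 0
  'g' => row 1
  'm' => row 0
  'j' => row 1
Rows:
  Row 0: "immhm"
  Row 1: "odpgj"
First row length: 5

5


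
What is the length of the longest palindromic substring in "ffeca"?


Input: "ffeca"
Checking substrings for palindromes:
  [0:2] "ff" (len 2) => palindrome
Longest palindromic substring: "ff" with length 2

2


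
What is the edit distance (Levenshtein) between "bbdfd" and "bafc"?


Computing edit distance: "bbdfd" -> "bafc"
DP table:
           b    a    f    c
      0    1    2    3    4
  b   1    0    1    2    3
  b   2    1    1    2    3
  d   3    2    2    2    3
  f   4    3    3    2    3
  d   5    4    4    3    3
Edit distance = dp[5][4] = 3

3


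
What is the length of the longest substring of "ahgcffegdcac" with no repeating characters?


Input: "ahgcffegdcac"
Sliding window (track last position of each char):
  Position 0 ('a'): window [0,0] length 1 -- new best
  Position 1 ('h'): window [0,1] length 2 -- new best
  Position 2 ('g'): window [0,2] length 3 -- new best
  Position 3 ('c'): window [0,3] length 4 -- new best
  Position 4 ('f'): window [0,4] length 5 -- new best
  Position 5 ('f'): repeat (last at 4), move window start to 5
  Position 5 ('f'): window [5,5] length 1
  Position 6 ('e'): window [5,6] length 2
  Position 7 ('g'): window [5,7] length 3
  Position 8 ('d'): window [5,8] length 4
  Position 9 ('c'): window [5,9] length 5
  Position 10 ('a'): window [5,10] length 6 -- new best
  Position 11 ('c'): repeat (last at 9), move window start to 10
  Position 11 ('c'): window [10,11] length 2
Longest substring with no repeats: "fegdca" with length 6

6


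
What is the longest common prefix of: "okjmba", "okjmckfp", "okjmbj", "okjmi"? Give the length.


Words: okjmba, okjmckfp, okjmbj, okjmi
  Position 0: all 'o' => match
  Position 1: all 'k' => match
  Position 2: all 'j' => match
  Position 3: all 'm' => match
  Position 4: ('b', 'c', 'b', 'i') => mismatch, stop
LCP = "okjm" (length 4)

4


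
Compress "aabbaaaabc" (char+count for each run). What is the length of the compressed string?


Input: aabbaaaabc
Runs:
  'a' x 2 => "a2"
  'b' x 2 => "b2"
  'a' x 4 => "a4"
  'b' x 1 => "b1"
  'c' x 1 => "c1"
Compressed: "a2b2a4b1c1"
Compressed length: 10

10


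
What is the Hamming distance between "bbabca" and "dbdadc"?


Comparing "bbabca" and "dbdadc" position by position:
  Position 0: 'b' vs 'd' => differ
  Position 1: 'b' vs 'b' => same
  Position 2: 'a' vs 'd' => differ
  Position 3: 'b' vs 'a' => differ
  Position 4: 'c' vs 'd' => differ
  Position 5: 'a' vs 'c' => differ
Total differences (Hamming distance): 5

5


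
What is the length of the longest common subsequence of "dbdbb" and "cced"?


LCS of "dbdbb" and "cced"
DP table:
           c    c    e    d
      0    0    0    0    0
  d   0    0    0    0    1
  b   0    0    0    0    1
  d   0    0    0    0    1
  b   0    0    0    0    1
  b   0    0    0    0    1
LCS length = dp[5][4] = 1

1


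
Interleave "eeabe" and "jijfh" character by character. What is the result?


Interleaving "eeabe" and "jijfh":
  Position 0: 'e' from first, 'j' from second => "ej"
  Position 1: 'e' from first, 'i' from second => "ei"
  Position 2: 'a' from first, 'j' from second => "aj"
  Position 3: 'b' from first, 'f' from second => "bf"
  Position 4: 'e' from first, 'h' from second => "eh"
Result: ejeiajbfeh

ejeiajbfeh


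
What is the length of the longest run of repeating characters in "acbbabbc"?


Input: "acbbabbc"
Scanning for longest run:
  Position 1 ('c'): new char, reset run to 1
  Position 2 ('b'): new char, reset run to 1
  Position 3 ('b'): continues run of 'b', length=2
  Position 4 ('a'): new char, reset run to 1
  Position 5 ('b'): new char, reset run to 1
  Position 6 ('b'): continues run of 'b', length=2
  Position 7 ('c'): new char, reset run to 1
Longest run: 'b' with length 2

2


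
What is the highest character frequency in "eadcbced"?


Input: eadcbced
Character counts:
  'a': 1
  'b': 1
  'c': 2
  'd': 2
  'e': 2
Maximum frequency: 2

2


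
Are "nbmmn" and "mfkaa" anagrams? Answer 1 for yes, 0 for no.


Strings: "nbmmn", "mfkaa"
Sorted first:  bmmnn
Sorted second: aafkm
Differ at position 0: 'b' vs 'a' => not anagrams

0


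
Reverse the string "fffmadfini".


Input: fffmadfini
Reading characters right to left:
  Position 9: 'i'
  Position 8: 'n'
  Position 7: 'i'
  Position 6: 'f'
  Position 5: 'd'
  Position 4: 'a'
  Position 3: 'm'
  Position 2: 'f'
  Position 1: 'f'
  Position 0: 'f'
Reversed: inifdamfff

inifdamfff


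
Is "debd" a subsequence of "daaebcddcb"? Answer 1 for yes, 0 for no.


Check if "debd" is a subsequence of "daaebcddcb"
Greedy scan:
  Position 0 ('d'): matches sub[0] = 'd'
  Position 1 ('a'): no match needed
  Position 2 ('a'): no match needed
  Position 3 ('e'): matches sub[1] = 'e'
  Position 4 ('b'): matches sub[2] = 'b'
  Position 5 ('c'): no match needed
  Position 6 ('d'): matches sub[3] = 'd'
  Position 7 ('d'): no match needed
  Position 8 ('c'): no match needed
  Position 9 ('b'): no match needed
All 4 characters matched => is a subsequence

1


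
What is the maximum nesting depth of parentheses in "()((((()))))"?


Input: "()((((()))))"
Tracking depth:
  Position 0 '(': depth becomes 1
  Position 1 ')': depth becomes 0
  Position 2 '(': depth becomes 1
  Position 3 '(': depth becomes 2
  Position 4 '(': depth becomes 3
  Position 5 '(': depth becomes 4
  Position 6 '(': depth becomes 5
  Position 7 ')': depth becomes 4
  Position 8 ')': depth becomes 3
  Position 9 ')': depth becomes 2
  Position 10 ')': depth becomes 1
  Position 11 ')': depth becomes 0
Maximum depth reached: 5

5


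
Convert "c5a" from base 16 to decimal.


Input: "c5a" in base 16
Positional expansion:
  Digit 'c' (value 12) x 16^2 = 3072
  Digit '5' (value 5) x 16^1 = 80
  Digit 'a' (value 10) x 16^0 = 10
Sum = 3162

3162


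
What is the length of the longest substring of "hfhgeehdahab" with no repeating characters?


Input: "hfhgeehdahab"
Sliding window (track last position of each char):
  Position 0 ('h'): window [0,0] length 1 -- new best
  Position 1 ('f'): window [0,1] length 2 -- new best
  Position 2 ('h'): repeat (last at 0), move window start to 1
  Position 2 ('h'): window [1,2] length 2
  Position 3 ('g'): window [1,3] length 3 -- new best
  Position 4 ('e'): window [1,4] length 4 -- new best
  Position 5 ('e'): repeat (last at 4), move window start to 5
  Position 5 ('e'): window [5,5] length 1
  Position 6 ('h'): window [5,6] length 2
  Position 7 ('d'): window [5,7] length 3
  Position 8 ('a'): window [5,8] length 4
  Position 9 ('h'): repeat (last at 6), move window start to 7
  Position 9 ('h'): window [7,9] length 3
  Position 10 ('a'): repeat (last at 8), move window start to 9
  Position 10 ('a'): window [9,10] length 2
  Position 11 ('b'): window [9,11] length 3
Longest substring with no repeats: "fhge" with length 4

4


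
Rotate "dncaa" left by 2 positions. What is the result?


Input: "dncaa", rotate left by 2
First 2 characters: "dn"
Remaining characters: "caa"
Concatenate remaining + first: "caa" + "dn" = "caadn"

caadn


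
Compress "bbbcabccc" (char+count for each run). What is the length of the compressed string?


Input: bbbcabccc
Runs:
  'b' x 3 => "b3"
  'c' x 1 => "c1"
  'a' x 1 => "a1"
  'b' x 1 => "b1"
  'c' x 3 => "c3"
Compressed: "b3c1a1b1c3"
Compressed length: 10

10


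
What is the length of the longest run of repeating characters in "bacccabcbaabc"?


Input: "bacccabcbaabc"
Scanning for longest run:
  Position 1 ('a'): new char, reset run to 1
  Position 2 ('c'): new char, reset run to 1
  Position 3 ('c'): continues run of 'c', length=2
  Position 4 ('c'): continues run of 'c', length=3
  Position 5 ('a'): new char, reset run to 1
  Position 6 ('b'): new char, reset run to 1
  Position 7 ('c'): new char, reset run to 1
  Position 8 ('b'): new char, reset run to 1
  Position 9 ('a'): new char, reset run to 1
  Position 10 ('a'): continues run of 'a', length=2
  Position 11 ('b'): new char, reset run to 1
  Position 12 ('c'): new char, reset run to 1
Longest run: 'c' with length 3

3


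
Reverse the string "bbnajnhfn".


Input: bbnajnhfn
Reading characters right to left:
  Position 8: 'n'
  Position 7: 'f'
  Position 6: 'h'
  Position 5: 'n'
  Position 4: 'j'
  Position 3: 'a'
  Position 2: 'n'
  Position 1: 'b'
  Position 0: 'b'
Reversed: nfhnjanbb

nfhnjanbb


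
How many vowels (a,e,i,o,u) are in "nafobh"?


Input: nafobh
Checking each character:
  'n' at position 0: consonant
  'a' at position 1: vowel (running total: 1)
  'f' at position 2: consonant
  'o' at position 3: vowel (running total: 2)
  'b' at position 4: consonant
  'h' at position 5: consonant
Total vowels: 2

2


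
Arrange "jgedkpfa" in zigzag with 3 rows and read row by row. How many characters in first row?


Zigzag "jgedkpfa" into 3 rows:
Placing characters:
  'j' => row 0
  'g' => row 1
  'e' => row 2
  'd' => row 1
  'k' => row 0
  'p' => row 1
  'f' => row 2
  'a' => row 1
Rows:
  Row 0: "jk"
  Row 1: "gdpa"
  Row 2: "ef"
First row length: 2

2


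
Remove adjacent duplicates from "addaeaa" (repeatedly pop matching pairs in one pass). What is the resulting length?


Input: addaeaa
Stack-based adjacent duplicate removal:
  Read 'a': push. Stack: a
  Read 'd': push. Stack: ad
  Read 'd': matches stack top 'd' => pop. Stack: a
  Read 'a': matches stack top 'a' => pop. Stack: (empty)
  Read 'e': push. Stack: e
  Read 'a': push. Stack: ea
  Read 'a': matches stack top 'a' => pop. Stack: e
Final stack: "e" (length 1)

1


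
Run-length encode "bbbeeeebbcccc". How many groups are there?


Input: bbbeeeebbcccc
Scanning for consecutive runs:
  Group 1: 'b' x 3 (positions 0-2)
  Group 2: 'e' x 4 (positions 3-6)
  Group 3: 'b' x 2 (positions 7-8)
  Group 4: 'c' x 4 (positions 9-12)
Total groups: 4

4


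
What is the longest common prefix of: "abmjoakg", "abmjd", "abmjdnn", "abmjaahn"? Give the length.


Words: abmjoakg, abmjd, abmjdnn, abmjaahn
  Position 0: all 'a' => match
  Position 1: all 'b' => match
  Position 2: all 'm' => match
  Position 3: all 'j' => match
  Position 4: ('o', 'd', 'd', 'a') => mismatch, stop
LCP = "abmj" (length 4)

4


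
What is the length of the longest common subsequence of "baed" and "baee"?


LCS of "baed" and "baee"
DP table:
           b    a    e    e
      0    0    0    0    0
  b   0    1    1    1    1
  a   0    1    2    2    2
  e   0    1    2    3    3
  d   0    1    2    3    3
LCS length = dp[4][4] = 3

3


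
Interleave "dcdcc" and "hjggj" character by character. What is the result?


Interleaving "dcdcc" and "hjggj":
  Position 0: 'd' from first, 'h' from second => "dh"
  Position 1: 'c' from first, 'j' from second => "cj"
  Position 2: 'd' from first, 'g' from second => "dg"
  Position 3: 'c' from first, 'g' from second => "cg"
  Position 4: 'c' from first, 'j' from second => "cj"
Result: dhcjdgcgcj

dhcjdgcgcj


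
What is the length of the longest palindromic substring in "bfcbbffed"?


Input: "bfcbbffed"
Checking substrings for palindromes:
  [3:5] "bb" (len 2) => palindrome
  [5:7] "ff" (len 2) => palindrome
Longest palindromic substring: "bb" with length 2

2


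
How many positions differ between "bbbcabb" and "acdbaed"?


Comparing "bbbcabb" and "acdbaed" position by position:
  Position 0: 'b' vs 'a' => DIFFER
  Position 1: 'b' vs 'c' => DIFFER
  Position 2: 'b' vs 'd' => DIFFER
  Position 3: 'c' vs 'b' => DIFFER
  Position 4: 'a' vs 'a' => same
  Position 5: 'b' vs 'e' => DIFFER
  Position 6: 'b' vs 'd' => DIFFER
Positions that differ: 6

6


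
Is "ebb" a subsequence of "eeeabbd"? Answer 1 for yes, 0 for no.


Check if "ebb" is a subsequence of "eeeabbd"
Greedy scan:
  Position 0 ('e'): matches sub[0] = 'e'
  Position 1 ('e'): no match needed
  Position 2 ('e'): no match needed
  Position 3 ('a'): no match needed
  Position 4 ('b'): matches sub[1] = 'b'
  Position 5 ('b'): matches sub[2] = 'b'
  Position 6 ('d'): no match needed
All 3 characters matched => is a subsequence

1


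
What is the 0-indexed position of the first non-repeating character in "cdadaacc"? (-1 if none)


Input: cdadaacc
Character frequencies:
  'a': 3
  'c': 3
  'd': 2
Scanning left to right for freq == 1:
  Position 0 ('c'): freq=3, skip
  Position 1 ('d'): freq=2, skip
  Position 2 ('a'): freq=3, skip
  Position 3 ('d'): freq=2, skip
  Position 4 ('a'): freq=3, skip
  Position 5 ('a'): freq=3, skip
  Position 6 ('c'): freq=3, skip
  Position 7 ('c'): freq=3, skip
  No unique character found => answer = -1

-1


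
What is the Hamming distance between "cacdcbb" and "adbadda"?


Comparing "cacdcbb" and "adbadda" position by position:
  Position 0: 'c' vs 'a' => differ
  Position 1: 'a' vs 'd' => differ
  Position 2: 'c' vs 'b' => differ
  Position 3: 'd' vs 'a' => differ
  Position 4: 'c' vs 'd' => differ
  Position 5: 'b' vs 'd' => differ
  Position 6: 'b' vs 'a' => differ
Total differences (Hamming distance): 7

7


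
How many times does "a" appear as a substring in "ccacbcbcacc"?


Searching for "a" in "ccacbcbcacc"
Scanning each position:
  Position 0: "c" => no
  Position 1: "c" => no
  Position 2: "a" => MATCH
  Position 3: "c" => no
  Position 4: "b" => no
  Position 5: "c" => no
  Position 6: "b" => no
  Position 7: "c" => no
  Position 8: "a" => MATCH
  Position 9: "c" => no
  Position 10: "c" => no
Total occurrences: 2

2


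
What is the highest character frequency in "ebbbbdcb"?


Input: ebbbbdcb
Character counts:
  'b': 5
  'c': 1
  'd': 1
  'e': 1
Maximum frequency: 5

5


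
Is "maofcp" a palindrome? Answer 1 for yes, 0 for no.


Input: maofcp
Reversed: pcfoam
  Compare pos 0 ('m') with pos 5 ('p'): MISMATCH
  Compare pos 1 ('a') with pos 4 ('c'): MISMATCH
  Compare pos 2 ('o') with pos 3 ('f'): MISMATCH
Result: not a palindrome

0


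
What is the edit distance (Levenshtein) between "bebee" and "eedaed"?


Computing edit distance: "bebee" -> "eedaed"
DP table:
           e    e    d    a    e    d
      0    1    2    3    4    5    6
  b   1    1    2    3    4    5    6
  e   2    1    1    2    3    4    5
  b   3    2    2    2    3    4    5
  e   4    3    2    3    3    3    4
  e   5    4    3    3    4    3    4
Edit distance = dp[5][6] = 4

4


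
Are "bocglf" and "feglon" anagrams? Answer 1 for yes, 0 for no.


Strings: "bocglf", "feglon"
Sorted first:  bcfglo
Sorted second: efglno
Differ at position 0: 'b' vs 'e' => not anagrams

0


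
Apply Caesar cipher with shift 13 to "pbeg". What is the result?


Caesar cipher: shift "pbeg" by 13
  'p' (pos 15) + 13 = pos 2 = 'c'
  'b' (pos 1) + 13 = pos 14 = 'o'
  'e' (pos 4) + 13 = pos 17 = 'r'
  'g' (pos 6) + 13 = pos 19 = 't'
Result: cort

cort


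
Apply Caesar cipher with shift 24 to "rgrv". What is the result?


Caesar cipher: shift "rgrv" by 24
  'r' (pos 17) + 24 = pos 15 = 'p'
  'g' (pos 6) + 24 = pos 4 = 'e'
  'r' (pos 17) + 24 = pos 15 = 'p'
  'v' (pos 21) + 24 = pos 19 = 't'
Result: pept

pept


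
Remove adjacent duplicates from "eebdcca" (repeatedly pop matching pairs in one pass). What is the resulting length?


Input: eebdcca
Stack-based adjacent duplicate removal:
  Read 'e': push. Stack: e
  Read 'e': matches stack top 'e' => pop. Stack: (empty)
  Read 'b': push. Stack: b
  Read 'd': push. Stack: bd
  Read 'c': push. Stack: bdc
  Read 'c': matches stack top 'c' => pop. Stack: bd
  Read 'a': push. Stack: bda
Final stack: "bda" (length 3)

3


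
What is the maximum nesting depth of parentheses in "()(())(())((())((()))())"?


Input: "()(())(())((())((()))())"
Tracking depth:
  Position 0 '(': depth becomes 1
  Position 1 ')': depth becomes 0
  Position 2 '(': depth becomes 1
  Position 3 '(': depth becomes 2
  Position 4 ')': depth becomes 1
  Position 5 ')': depth becomes 0
  Position 6 '(': depth becomes 1
  Position 7 '(': depth becomes 2
  Position 8 ')': depth becomes 1
  Position 9 ')': depth becomes 0
  Position 10 '(': depth becomes 1
  Position 11 '(': depth becomes 2
  Position 12 '(': depth becomes 3
  Position 13 ')': depth becomes 2
  Position 14 ')': depth becomes 1
  Position 15 '(': depth becomes 2
  Position 16 '(': depth becomes 3
  Position 17 '(': depth becomes 4
  Position 18 ')': depth becomes 3
  Position 19 ')': depth becomes 2
  Position 20 ')': depth becomes 1
  Position 21 '(': depth becomes 2
  Position 22 ')': depth becomes 1
  Position 23 ')': depth becomes 0
Maximum depth reached: 4

4


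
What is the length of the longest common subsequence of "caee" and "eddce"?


LCS of "caee" and "eddce"
DP table:
           e    d    d    c    e
      0    0    0    0    0    0
  c   0    0    0    0    1    1
  a   0    0    0    0    1    1
  e   0    1    1    1    1    2
  e   0    1    1    1    1    2
LCS length = dp[4][5] = 2

2


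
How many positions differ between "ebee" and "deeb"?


Comparing "ebee" and "deeb" position by position:
  Position 0: 'e' vs 'd' => DIFFER
  Position 1: 'b' vs 'e' => DIFFER
  Position 2: 'e' vs 'e' => same
  Position 3: 'e' vs 'b' => DIFFER
Positions that differ: 3

3


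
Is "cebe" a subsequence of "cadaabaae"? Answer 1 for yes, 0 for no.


Check if "cebe" is a subsequence of "cadaabaae"
Greedy scan:
  Position 0 ('c'): matches sub[0] = 'c'
  Position 1 ('a'): no match needed
  Position 2 ('d'): no match needed
  Position 3 ('a'): no match needed
  Position 4 ('a'): no match needed
  Position 5 ('b'): no match needed
  Position 6 ('a'): no match needed
  Position 7 ('a'): no match needed
  Position 8 ('e'): matches sub[1] = 'e'
Only matched 2/4 characters => not a subsequence

0


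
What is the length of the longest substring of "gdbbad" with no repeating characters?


Input: "gdbbad"
Sliding window (track last position of each char):
  Position 0 ('g'): window [0,0] length 1 -- new best
  Position 1 ('d'): window [0,1] length 2 -- new best
  Position 2 ('b'): window [0,2] length 3 -- new best
  Position 3 ('b'): repeat (last at 2), move window start to 3
  Position 3 ('b'): window [3,3] length 1
  Position 4 ('a'): window [3,4] length 2
  Position 5 ('d'): window [3,5] length 3
Longest substring with no repeats: "gdb" with length 3

3


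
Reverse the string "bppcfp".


Input: bppcfp
Reading characters right to left:
  Position 5: 'p'
  Position 4: 'f'
  Position 3: 'c'
  Position 2: 'p'
  Position 1: 'p'
  Position 0: 'b'
Reversed: pfcppb

pfcppb


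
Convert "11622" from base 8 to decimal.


Input: "11622" in base 8
Positional expansion:
  Digit '1' (value 1) x 8^4 = 4096
  Digit '1' (value 1) x 8^3 = 512
  Digit '6' (value 6) x 8^2 = 384
  Digit '2' (value 2) x 8^1 = 16
  Digit '2' (value 2) x 8^0 = 2
Sum = 5010

5010


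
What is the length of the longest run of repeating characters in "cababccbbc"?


Input: "cababccbbc"
Scanning for longest run:
  Position 1 ('a'): new char, reset run to 1
  Position 2 ('b'): new char, reset run to 1
  Position 3 ('a'): new char, reset run to 1
  Position 4 ('b'): new char, reset run to 1
  Position 5 ('c'): new char, reset run to 1
  Position 6 ('c'): continues run of 'c', length=2
  Position 7 ('b'): new char, reset run to 1
  Position 8 ('b'): continues run of 'b', length=2
  Position 9 ('c'): new char, reset run to 1
Longest run: 'c' with length 2

2


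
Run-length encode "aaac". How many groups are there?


Input: aaac
Scanning for consecutive runs:
  Group 1: 'a' x 3 (positions 0-2)
  Group 2: 'c' x 1 (positions 3-3)
Total groups: 2

2


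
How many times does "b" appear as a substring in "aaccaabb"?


Searching for "b" in "aaccaabb"
Scanning each position:
  Position 0: "a" => no
  Position 1: "a" => no
  Position 2: "c" => no
  Position 3: "c" => no
  Position 4: "a" => no
  Position 5: "a" => no
  Position 6: "b" => MATCH
  Position 7: "b" => MATCH
Total occurrences: 2

2


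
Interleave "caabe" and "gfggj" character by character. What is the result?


Interleaving "caabe" and "gfggj":
  Position 0: 'c' from first, 'g' from second => "cg"
  Position 1: 'a' from first, 'f' from second => "af"
  Position 2: 'a' from first, 'g' from second => "ag"
  Position 3: 'b' from first, 'g' from second => "bg"
  Position 4: 'e' from first, 'j' from second => "ej"
Result: cgafagbgej

cgafagbgej


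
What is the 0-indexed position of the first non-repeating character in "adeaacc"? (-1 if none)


Input: adeaacc
Character frequencies:
  'a': 3
  'c': 2
  'd': 1
  'e': 1
Scanning left to right for freq == 1:
  Position 0 ('a'): freq=3, skip
  Position 1 ('d'): unique! => answer = 1

1


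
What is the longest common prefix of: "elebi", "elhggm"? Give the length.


Words: elebi, elhggm
  Position 0: all 'e' => match
  Position 1: all 'l' => match
  Position 2: ('e', 'h') => mismatch, stop
LCP = "el" (length 2)

2


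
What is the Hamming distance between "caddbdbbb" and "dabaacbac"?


Comparing "caddbdbbb" and "dabaacbac" position by position:
  Position 0: 'c' vs 'd' => differ
  Position 1: 'a' vs 'a' => same
  Position 2: 'd' vs 'b' => differ
  Position 3: 'd' vs 'a' => differ
  Position 4: 'b' vs 'a' => differ
  Position 5: 'd' vs 'c' => differ
  Position 6: 'b' vs 'b' => same
  Position 7: 'b' vs 'a' => differ
  Position 8: 'b' vs 'c' => differ
Total differences (Hamming distance): 7

7


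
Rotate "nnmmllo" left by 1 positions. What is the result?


Input: "nnmmllo", rotate left by 1
First 1 characters: "n"
Remaining characters: "nmmllo"
Concatenate remaining + first: "nmmllo" + "n" = "nmmllon"

nmmllon


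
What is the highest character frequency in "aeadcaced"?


Input: aeadcaced
Character counts:
  'a': 3
  'c': 2
  'd': 2
  'e': 2
Maximum frequency: 3

3


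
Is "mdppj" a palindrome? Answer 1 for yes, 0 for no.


Input: mdppj
Reversed: jppdm
  Compare pos 0 ('m') with pos 4 ('j'): MISMATCH
  Compare pos 1 ('d') with pos 3 ('p'): MISMATCH
Result: not a palindrome

0


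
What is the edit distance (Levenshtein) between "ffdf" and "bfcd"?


Computing edit distance: "ffdf" -> "bfcd"
DP table:
           b    f    c    d
      0    1    2    3    4
  f   1    1    1    2    3
  f   2    2    1    2    3
  d   3    3    2    2    2
  f   4    4    3    3    3
Edit distance = dp[4][4] = 3

3


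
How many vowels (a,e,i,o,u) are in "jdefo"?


Input: jdefo
Checking each character:
  'j' at position 0: consonant
  'd' at position 1: consonant
  'e' at position 2: vowel (running total: 1)
  'f' at position 3: consonant
  'o' at position 4: vowel (running total: 2)
Total vowels: 2

2


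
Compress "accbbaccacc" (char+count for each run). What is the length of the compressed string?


Input: accbbaccacc
Runs:
  'a' x 1 => "a1"
  'c' x 2 => "c2"
  'b' x 2 => "b2"
  'a' x 1 => "a1"
  'c' x 2 => "c2"
  'a' x 1 => "a1"
  'c' x 2 => "c2"
Compressed: "a1c2b2a1c2a1c2"
Compressed length: 14

14


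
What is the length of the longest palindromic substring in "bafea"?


Input: "bafea"
Checking substrings for palindromes:
  No multi-char palindromic substrings found
Longest palindromic substring: "b" with length 1

1


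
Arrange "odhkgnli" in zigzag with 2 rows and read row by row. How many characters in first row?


Zigzag "odhkgnli" into 2 rows:
Placing characters:
  'o' => row 0
  'd' => row 1
  'h' => row 0
  'k' => row 1
  'g' => row 0
  'n' => row 1
  'l' => row 0
  'i' => row 1
Rows:
  Row 0: "ohgl"
  Row 1: "dkni"
First row length: 4

4


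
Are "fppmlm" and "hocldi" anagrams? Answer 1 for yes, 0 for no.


Strings: "fppmlm", "hocldi"
Sorted first:  flmmpp
Sorted second: cdhilo
Differ at position 0: 'f' vs 'c' => not anagrams

0


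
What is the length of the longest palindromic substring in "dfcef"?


Input: "dfcef"
Checking substrings for palindromes:
  No multi-char palindromic substrings found
Longest palindromic substring: "d" with length 1

1


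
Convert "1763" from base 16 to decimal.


Input: "1763" in base 16
Positional expansion:
  Digit '1' (value 1) x 16^3 = 4096
  Digit '7' (value 7) x 16^2 = 1792
  Digit '6' (value 6) x 16^1 = 96
  Digit '3' (value 3) x 16^0 = 3
Sum = 5987

5987


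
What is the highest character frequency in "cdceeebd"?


Input: cdceeebd
Character counts:
  'b': 1
  'c': 2
  'd': 2
  'e': 3
Maximum frequency: 3

3


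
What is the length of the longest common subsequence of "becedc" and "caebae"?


LCS of "becedc" and "caebae"
DP table:
           c    a    e    b    a    e
      0    0    0    0    0    0    0
  b   0    0    0    0    1    1    1
  e   0    0    0    1    1    1    2
  c   0    1    1    1    1    1    2
  e   0    1    1    2    2    2    2
  d   0    1    1    2    2    2    2
  c   0    1    1    2    2    2    2
LCS length = dp[6][6] = 2

2


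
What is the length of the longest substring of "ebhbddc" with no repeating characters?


Input: "ebhbddc"
Sliding window (track last position of each char):
  Position 0 ('e'): window [0,0] length 1 -- new best
  Position 1 ('b'): window [0,1] length 2 -- new best
  Position 2 ('h'): window [0,2] length 3 -- new best
  Position 3 ('b'): repeat (last at 1), move window start to 2
  Position 3 ('b'): window [2,3] length 2
  Position 4 ('d'): window [2,4] length 3
  Position 5 ('d'): repeat (last at 4), move window start to 5
  Position 5 ('d'): window [5,5] length 1
  Position 6 ('c'): window [5,6] length 2
Longest substring with no repeats: "ebh" with length 3

3


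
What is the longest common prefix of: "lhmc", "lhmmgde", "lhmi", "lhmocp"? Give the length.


Words: lhmc, lhmmgde, lhmi, lhmocp
  Position 0: all 'l' => match
  Position 1: all 'h' => match
  Position 2: all 'm' => match
  Position 3: ('c', 'm', 'i', 'o') => mismatch, stop
LCP = "lhm" (length 3)

3


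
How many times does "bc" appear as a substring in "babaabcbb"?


Searching for "bc" in "babaabcbb"
Scanning each position:
  Position 0: "ba" => no
  Position 1: "ab" => no
  Position 2: "ba" => no
  Position 3: "aa" => no
  Position 4: "ab" => no
  Position 5: "bc" => MATCH
  Position 6: "cb" => no
  Position 7: "bb" => no
Total occurrences: 1

1
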